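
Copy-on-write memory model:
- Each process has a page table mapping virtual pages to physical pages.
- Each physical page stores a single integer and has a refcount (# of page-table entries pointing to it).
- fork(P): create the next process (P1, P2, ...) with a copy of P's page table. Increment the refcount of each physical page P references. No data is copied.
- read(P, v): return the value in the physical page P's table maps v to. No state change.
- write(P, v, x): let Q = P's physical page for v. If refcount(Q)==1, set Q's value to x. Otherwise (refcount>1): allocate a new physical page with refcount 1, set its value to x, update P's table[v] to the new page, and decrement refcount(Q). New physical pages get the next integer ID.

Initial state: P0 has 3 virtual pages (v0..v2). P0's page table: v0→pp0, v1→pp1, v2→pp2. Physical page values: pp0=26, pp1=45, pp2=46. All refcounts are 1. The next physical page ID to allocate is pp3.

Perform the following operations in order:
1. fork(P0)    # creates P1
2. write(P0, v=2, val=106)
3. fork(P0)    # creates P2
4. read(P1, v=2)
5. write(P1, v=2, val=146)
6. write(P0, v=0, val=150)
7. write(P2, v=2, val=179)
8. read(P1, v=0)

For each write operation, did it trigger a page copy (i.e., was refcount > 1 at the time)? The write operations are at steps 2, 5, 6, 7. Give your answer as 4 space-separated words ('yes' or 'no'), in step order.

Op 1: fork(P0) -> P1. 3 ppages; refcounts: pp0:2 pp1:2 pp2:2
Op 2: write(P0, v2, 106). refcount(pp2)=2>1 -> COPY to pp3. 4 ppages; refcounts: pp0:2 pp1:2 pp2:1 pp3:1
Op 3: fork(P0) -> P2. 4 ppages; refcounts: pp0:3 pp1:3 pp2:1 pp3:2
Op 4: read(P1, v2) -> 46. No state change.
Op 5: write(P1, v2, 146). refcount(pp2)=1 -> write in place. 4 ppages; refcounts: pp0:3 pp1:3 pp2:1 pp3:2
Op 6: write(P0, v0, 150). refcount(pp0)=3>1 -> COPY to pp4. 5 ppages; refcounts: pp0:2 pp1:3 pp2:1 pp3:2 pp4:1
Op 7: write(P2, v2, 179). refcount(pp3)=2>1 -> COPY to pp5. 6 ppages; refcounts: pp0:2 pp1:3 pp2:1 pp3:1 pp4:1 pp5:1
Op 8: read(P1, v0) -> 26. No state change.

yes no yes yes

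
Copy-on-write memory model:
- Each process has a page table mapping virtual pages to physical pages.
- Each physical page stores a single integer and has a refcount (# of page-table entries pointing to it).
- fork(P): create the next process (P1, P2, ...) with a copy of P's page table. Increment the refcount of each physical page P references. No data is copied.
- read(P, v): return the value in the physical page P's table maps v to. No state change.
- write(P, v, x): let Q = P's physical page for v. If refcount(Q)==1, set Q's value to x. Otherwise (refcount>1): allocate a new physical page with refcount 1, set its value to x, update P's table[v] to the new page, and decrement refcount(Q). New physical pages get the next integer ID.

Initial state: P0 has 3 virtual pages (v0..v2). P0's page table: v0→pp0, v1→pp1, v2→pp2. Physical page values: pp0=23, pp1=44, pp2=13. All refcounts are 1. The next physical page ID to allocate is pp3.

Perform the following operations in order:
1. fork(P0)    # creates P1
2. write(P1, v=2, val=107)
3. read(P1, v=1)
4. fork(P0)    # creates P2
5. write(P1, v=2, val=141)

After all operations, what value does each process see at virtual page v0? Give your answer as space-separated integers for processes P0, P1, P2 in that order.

Op 1: fork(P0) -> P1. 3 ppages; refcounts: pp0:2 pp1:2 pp2:2
Op 2: write(P1, v2, 107). refcount(pp2)=2>1 -> COPY to pp3. 4 ppages; refcounts: pp0:2 pp1:2 pp2:1 pp3:1
Op 3: read(P1, v1) -> 44. No state change.
Op 4: fork(P0) -> P2. 4 ppages; refcounts: pp0:3 pp1:3 pp2:2 pp3:1
Op 5: write(P1, v2, 141). refcount(pp3)=1 -> write in place. 4 ppages; refcounts: pp0:3 pp1:3 pp2:2 pp3:1
P0: v0 -> pp0 = 23
P1: v0 -> pp0 = 23
P2: v0 -> pp0 = 23

Answer: 23 23 23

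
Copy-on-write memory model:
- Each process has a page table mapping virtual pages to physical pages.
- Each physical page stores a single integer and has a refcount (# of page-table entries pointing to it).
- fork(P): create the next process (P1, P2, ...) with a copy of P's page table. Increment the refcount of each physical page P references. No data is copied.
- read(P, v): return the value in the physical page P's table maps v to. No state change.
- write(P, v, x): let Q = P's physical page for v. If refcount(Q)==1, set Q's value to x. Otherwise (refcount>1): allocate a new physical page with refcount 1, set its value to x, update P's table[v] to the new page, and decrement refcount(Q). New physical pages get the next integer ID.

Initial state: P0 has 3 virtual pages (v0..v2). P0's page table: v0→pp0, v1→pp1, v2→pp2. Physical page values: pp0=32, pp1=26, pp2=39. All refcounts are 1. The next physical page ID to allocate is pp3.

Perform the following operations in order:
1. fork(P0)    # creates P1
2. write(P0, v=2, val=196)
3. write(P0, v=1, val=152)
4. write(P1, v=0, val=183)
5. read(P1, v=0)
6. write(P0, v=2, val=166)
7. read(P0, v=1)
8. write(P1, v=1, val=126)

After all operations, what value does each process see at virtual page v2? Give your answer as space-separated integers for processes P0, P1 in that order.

Answer: 166 39

Derivation:
Op 1: fork(P0) -> P1. 3 ppages; refcounts: pp0:2 pp1:2 pp2:2
Op 2: write(P0, v2, 196). refcount(pp2)=2>1 -> COPY to pp3. 4 ppages; refcounts: pp0:2 pp1:2 pp2:1 pp3:1
Op 3: write(P0, v1, 152). refcount(pp1)=2>1 -> COPY to pp4. 5 ppages; refcounts: pp0:2 pp1:1 pp2:1 pp3:1 pp4:1
Op 4: write(P1, v0, 183). refcount(pp0)=2>1 -> COPY to pp5. 6 ppages; refcounts: pp0:1 pp1:1 pp2:1 pp3:1 pp4:1 pp5:1
Op 5: read(P1, v0) -> 183. No state change.
Op 6: write(P0, v2, 166). refcount(pp3)=1 -> write in place. 6 ppages; refcounts: pp0:1 pp1:1 pp2:1 pp3:1 pp4:1 pp5:1
Op 7: read(P0, v1) -> 152. No state change.
Op 8: write(P1, v1, 126). refcount(pp1)=1 -> write in place. 6 ppages; refcounts: pp0:1 pp1:1 pp2:1 pp3:1 pp4:1 pp5:1
P0: v2 -> pp3 = 166
P1: v2 -> pp2 = 39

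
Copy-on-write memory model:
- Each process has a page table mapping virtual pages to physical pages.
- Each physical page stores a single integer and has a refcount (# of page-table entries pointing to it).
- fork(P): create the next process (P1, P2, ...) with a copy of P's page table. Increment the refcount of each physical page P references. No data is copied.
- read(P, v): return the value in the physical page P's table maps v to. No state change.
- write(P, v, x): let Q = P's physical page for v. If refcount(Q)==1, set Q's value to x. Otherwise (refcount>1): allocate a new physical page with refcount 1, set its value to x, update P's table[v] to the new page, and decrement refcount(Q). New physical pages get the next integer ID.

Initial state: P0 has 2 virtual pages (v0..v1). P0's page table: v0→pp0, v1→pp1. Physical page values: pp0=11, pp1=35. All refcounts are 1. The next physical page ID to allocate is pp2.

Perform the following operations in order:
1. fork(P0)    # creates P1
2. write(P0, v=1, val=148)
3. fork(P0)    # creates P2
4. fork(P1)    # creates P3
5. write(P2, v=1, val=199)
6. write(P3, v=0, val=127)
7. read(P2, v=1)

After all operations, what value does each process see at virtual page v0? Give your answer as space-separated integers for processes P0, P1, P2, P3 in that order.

Op 1: fork(P0) -> P1. 2 ppages; refcounts: pp0:2 pp1:2
Op 2: write(P0, v1, 148). refcount(pp1)=2>1 -> COPY to pp2. 3 ppages; refcounts: pp0:2 pp1:1 pp2:1
Op 3: fork(P0) -> P2. 3 ppages; refcounts: pp0:3 pp1:1 pp2:2
Op 4: fork(P1) -> P3. 3 ppages; refcounts: pp0:4 pp1:2 pp2:2
Op 5: write(P2, v1, 199). refcount(pp2)=2>1 -> COPY to pp3. 4 ppages; refcounts: pp0:4 pp1:2 pp2:1 pp3:1
Op 6: write(P3, v0, 127). refcount(pp0)=4>1 -> COPY to pp4. 5 ppages; refcounts: pp0:3 pp1:2 pp2:1 pp3:1 pp4:1
Op 7: read(P2, v1) -> 199. No state change.
P0: v0 -> pp0 = 11
P1: v0 -> pp0 = 11
P2: v0 -> pp0 = 11
P3: v0 -> pp4 = 127

Answer: 11 11 11 127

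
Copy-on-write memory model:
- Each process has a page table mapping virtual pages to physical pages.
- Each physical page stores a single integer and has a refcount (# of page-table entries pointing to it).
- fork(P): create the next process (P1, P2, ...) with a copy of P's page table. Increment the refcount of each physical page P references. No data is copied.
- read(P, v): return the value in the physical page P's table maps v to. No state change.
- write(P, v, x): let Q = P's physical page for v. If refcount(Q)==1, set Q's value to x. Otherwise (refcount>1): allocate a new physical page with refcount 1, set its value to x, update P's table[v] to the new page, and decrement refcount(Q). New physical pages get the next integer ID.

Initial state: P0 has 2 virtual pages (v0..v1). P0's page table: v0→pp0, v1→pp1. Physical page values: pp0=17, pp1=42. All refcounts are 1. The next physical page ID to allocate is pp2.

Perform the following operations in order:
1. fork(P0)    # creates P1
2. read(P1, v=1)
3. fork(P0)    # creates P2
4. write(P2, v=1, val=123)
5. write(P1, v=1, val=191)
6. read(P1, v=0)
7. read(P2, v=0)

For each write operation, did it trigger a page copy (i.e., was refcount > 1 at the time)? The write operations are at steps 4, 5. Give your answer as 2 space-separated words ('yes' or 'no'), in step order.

Op 1: fork(P0) -> P1. 2 ppages; refcounts: pp0:2 pp1:2
Op 2: read(P1, v1) -> 42. No state change.
Op 3: fork(P0) -> P2. 2 ppages; refcounts: pp0:3 pp1:3
Op 4: write(P2, v1, 123). refcount(pp1)=3>1 -> COPY to pp2. 3 ppages; refcounts: pp0:3 pp1:2 pp2:1
Op 5: write(P1, v1, 191). refcount(pp1)=2>1 -> COPY to pp3. 4 ppages; refcounts: pp0:3 pp1:1 pp2:1 pp3:1
Op 6: read(P1, v0) -> 17. No state change.
Op 7: read(P2, v0) -> 17. No state change.

yes yes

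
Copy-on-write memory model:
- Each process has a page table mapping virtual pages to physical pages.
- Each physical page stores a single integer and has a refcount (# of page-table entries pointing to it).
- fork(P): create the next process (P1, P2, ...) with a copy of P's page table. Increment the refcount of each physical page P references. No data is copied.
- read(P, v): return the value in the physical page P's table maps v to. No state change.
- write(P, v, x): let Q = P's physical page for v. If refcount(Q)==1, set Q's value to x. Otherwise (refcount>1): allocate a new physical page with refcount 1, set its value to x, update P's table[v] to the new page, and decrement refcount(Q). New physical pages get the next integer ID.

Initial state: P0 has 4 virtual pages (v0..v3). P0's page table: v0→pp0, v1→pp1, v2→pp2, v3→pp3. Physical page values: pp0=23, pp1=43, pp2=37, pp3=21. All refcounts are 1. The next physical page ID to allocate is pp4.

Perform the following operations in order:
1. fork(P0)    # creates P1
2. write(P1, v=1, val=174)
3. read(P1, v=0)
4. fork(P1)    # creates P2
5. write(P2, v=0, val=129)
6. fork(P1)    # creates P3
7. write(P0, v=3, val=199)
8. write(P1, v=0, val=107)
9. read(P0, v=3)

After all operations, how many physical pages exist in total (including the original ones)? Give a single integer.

Answer: 8

Derivation:
Op 1: fork(P0) -> P1. 4 ppages; refcounts: pp0:2 pp1:2 pp2:2 pp3:2
Op 2: write(P1, v1, 174). refcount(pp1)=2>1 -> COPY to pp4. 5 ppages; refcounts: pp0:2 pp1:1 pp2:2 pp3:2 pp4:1
Op 3: read(P1, v0) -> 23. No state change.
Op 4: fork(P1) -> P2. 5 ppages; refcounts: pp0:3 pp1:1 pp2:3 pp3:3 pp4:2
Op 5: write(P2, v0, 129). refcount(pp0)=3>1 -> COPY to pp5. 6 ppages; refcounts: pp0:2 pp1:1 pp2:3 pp3:3 pp4:2 pp5:1
Op 6: fork(P1) -> P3. 6 ppages; refcounts: pp0:3 pp1:1 pp2:4 pp3:4 pp4:3 pp5:1
Op 7: write(P0, v3, 199). refcount(pp3)=4>1 -> COPY to pp6. 7 ppages; refcounts: pp0:3 pp1:1 pp2:4 pp3:3 pp4:3 pp5:1 pp6:1
Op 8: write(P1, v0, 107). refcount(pp0)=3>1 -> COPY to pp7. 8 ppages; refcounts: pp0:2 pp1:1 pp2:4 pp3:3 pp4:3 pp5:1 pp6:1 pp7:1
Op 9: read(P0, v3) -> 199. No state change.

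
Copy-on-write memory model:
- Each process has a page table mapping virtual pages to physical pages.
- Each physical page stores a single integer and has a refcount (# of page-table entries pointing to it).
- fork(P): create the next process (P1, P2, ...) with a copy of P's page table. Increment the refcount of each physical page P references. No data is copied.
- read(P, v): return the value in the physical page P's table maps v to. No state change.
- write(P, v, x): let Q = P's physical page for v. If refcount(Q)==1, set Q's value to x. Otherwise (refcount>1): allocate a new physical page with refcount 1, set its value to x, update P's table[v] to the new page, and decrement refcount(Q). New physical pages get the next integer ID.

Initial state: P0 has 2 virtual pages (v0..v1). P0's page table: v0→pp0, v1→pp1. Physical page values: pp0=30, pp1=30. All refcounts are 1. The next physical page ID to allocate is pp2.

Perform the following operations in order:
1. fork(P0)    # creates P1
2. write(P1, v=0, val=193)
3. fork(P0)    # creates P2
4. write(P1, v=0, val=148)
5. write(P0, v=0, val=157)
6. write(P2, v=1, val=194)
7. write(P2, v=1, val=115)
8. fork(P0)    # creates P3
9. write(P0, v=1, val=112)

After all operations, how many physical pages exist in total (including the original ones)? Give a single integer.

Op 1: fork(P0) -> P1. 2 ppages; refcounts: pp0:2 pp1:2
Op 2: write(P1, v0, 193). refcount(pp0)=2>1 -> COPY to pp2. 3 ppages; refcounts: pp0:1 pp1:2 pp2:1
Op 3: fork(P0) -> P2. 3 ppages; refcounts: pp0:2 pp1:3 pp2:1
Op 4: write(P1, v0, 148). refcount(pp2)=1 -> write in place. 3 ppages; refcounts: pp0:2 pp1:3 pp2:1
Op 5: write(P0, v0, 157). refcount(pp0)=2>1 -> COPY to pp3. 4 ppages; refcounts: pp0:1 pp1:3 pp2:1 pp3:1
Op 6: write(P2, v1, 194). refcount(pp1)=3>1 -> COPY to pp4. 5 ppages; refcounts: pp0:1 pp1:2 pp2:1 pp3:1 pp4:1
Op 7: write(P2, v1, 115). refcount(pp4)=1 -> write in place. 5 ppages; refcounts: pp0:1 pp1:2 pp2:1 pp3:1 pp4:1
Op 8: fork(P0) -> P3. 5 ppages; refcounts: pp0:1 pp1:3 pp2:1 pp3:2 pp4:1
Op 9: write(P0, v1, 112). refcount(pp1)=3>1 -> COPY to pp5. 6 ppages; refcounts: pp0:1 pp1:2 pp2:1 pp3:2 pp4:1 pp5:1

Answer: 6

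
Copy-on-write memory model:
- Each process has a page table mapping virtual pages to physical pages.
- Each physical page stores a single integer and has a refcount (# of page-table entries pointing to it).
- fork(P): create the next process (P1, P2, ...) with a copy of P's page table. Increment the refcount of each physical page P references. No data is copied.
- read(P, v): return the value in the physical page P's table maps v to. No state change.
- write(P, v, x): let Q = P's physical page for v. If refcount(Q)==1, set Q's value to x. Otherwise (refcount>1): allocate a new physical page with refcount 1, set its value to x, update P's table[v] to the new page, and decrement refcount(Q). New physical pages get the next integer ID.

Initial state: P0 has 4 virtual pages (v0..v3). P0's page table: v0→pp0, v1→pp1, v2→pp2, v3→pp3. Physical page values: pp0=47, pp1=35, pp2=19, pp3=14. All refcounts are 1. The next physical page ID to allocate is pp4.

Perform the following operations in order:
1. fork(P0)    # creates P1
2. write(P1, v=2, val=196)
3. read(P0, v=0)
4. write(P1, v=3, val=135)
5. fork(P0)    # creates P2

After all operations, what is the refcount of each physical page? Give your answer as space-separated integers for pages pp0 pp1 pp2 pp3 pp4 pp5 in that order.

Op 1: fork(P0) -> P1. 4 ppages; refcounts: pp0:2 pp1:2 pp2:2 pp3:2
Op 2: write(P1, v2, 196). refcount(pp2)=2>1 -> COPY to pp4. 5 ppages; refcounts: pp0:2 pp1:2 pp2:1 pp3:2 pp4:1
Op 3: read(P0, v0) -> 47. No state change.
Op 4: write(P1, v3, 135). refcount(pp3)=2>1 -> COPY to pp5. 6 ppages; refcounts: pp0:2 pp1:2 pp2:1 pp3:1 pp4:1 pp5:1
Op 5: fork(P0) -> P2. 6 ppages; refcounts: pp0:3 pp1:3 pp2:2 pp3:2 pp4:1 pp5:1

Answer: 3 3 2 2 1 1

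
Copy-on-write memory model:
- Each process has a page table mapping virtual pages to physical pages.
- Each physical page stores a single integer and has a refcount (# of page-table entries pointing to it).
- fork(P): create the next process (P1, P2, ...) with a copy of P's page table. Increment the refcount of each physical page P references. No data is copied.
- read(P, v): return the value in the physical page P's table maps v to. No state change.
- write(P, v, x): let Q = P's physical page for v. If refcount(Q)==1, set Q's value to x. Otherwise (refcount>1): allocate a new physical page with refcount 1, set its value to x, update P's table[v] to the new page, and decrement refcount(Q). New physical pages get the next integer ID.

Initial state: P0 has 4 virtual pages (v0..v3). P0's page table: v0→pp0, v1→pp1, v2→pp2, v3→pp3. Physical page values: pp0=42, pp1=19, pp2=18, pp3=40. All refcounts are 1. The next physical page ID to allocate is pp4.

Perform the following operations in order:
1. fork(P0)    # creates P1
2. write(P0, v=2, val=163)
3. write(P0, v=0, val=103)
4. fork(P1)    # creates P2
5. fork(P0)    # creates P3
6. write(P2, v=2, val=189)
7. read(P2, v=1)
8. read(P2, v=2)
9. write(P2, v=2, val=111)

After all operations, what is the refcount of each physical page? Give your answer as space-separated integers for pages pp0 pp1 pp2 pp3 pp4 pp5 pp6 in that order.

Answer: 2 4 1 4 2 2 1

Derivation:
Op 1: fork(P0) -> P1. 4 ppages; refcounts: pp0:2 pp1:2 pp2:2 pp3:2
Op 2: write(P0, v2, 163). refcount(pp2)=2>1 -> COPY to pp4. 5 ppages; refcounts: pp0:2 pp1:2 pp2:1 pp3:2 pp4:1
Op 3: write(P0, v0, 103). refcount(pp0)=2>1 -> COPY to pp5. 6 ppages; refcounts: pp0:1 pp1:2 pp2:1 pp3:2 pp4:1 pp5:1
Op 4: fork(P1) -> P2. 6 ppages; refcounts: pp0:2 pp1:3 pp2:2 pp3:3 pp4:1 pp5:1
Op 5: fork(P0) -> P3. 6 ppages; refcounts: pp0:2 pp1:4 pp2:2 pp3:4 pp4:2 pp5:2
Op 6: write(P2, v2, 189). refcount(pp2)=2>1 -> COPY to pp6. 7 ppages; refcounts: pp0:2 pp1:4 pp2:1 pp3:4 pp4:2 pp5:2 pp6:1
Op 7: read(P2, v1) -> 19. No state change.
Op 8: read(P2, v2) -> 189. No state change.
Op 9: write(P2, v2, 111). refcount(pp6)=1 -> write in place. 7 ppages; refcounts: pp0:2 pp1:4 pp2:1 pp3:4 pp4:2 pp5:2 pp6:1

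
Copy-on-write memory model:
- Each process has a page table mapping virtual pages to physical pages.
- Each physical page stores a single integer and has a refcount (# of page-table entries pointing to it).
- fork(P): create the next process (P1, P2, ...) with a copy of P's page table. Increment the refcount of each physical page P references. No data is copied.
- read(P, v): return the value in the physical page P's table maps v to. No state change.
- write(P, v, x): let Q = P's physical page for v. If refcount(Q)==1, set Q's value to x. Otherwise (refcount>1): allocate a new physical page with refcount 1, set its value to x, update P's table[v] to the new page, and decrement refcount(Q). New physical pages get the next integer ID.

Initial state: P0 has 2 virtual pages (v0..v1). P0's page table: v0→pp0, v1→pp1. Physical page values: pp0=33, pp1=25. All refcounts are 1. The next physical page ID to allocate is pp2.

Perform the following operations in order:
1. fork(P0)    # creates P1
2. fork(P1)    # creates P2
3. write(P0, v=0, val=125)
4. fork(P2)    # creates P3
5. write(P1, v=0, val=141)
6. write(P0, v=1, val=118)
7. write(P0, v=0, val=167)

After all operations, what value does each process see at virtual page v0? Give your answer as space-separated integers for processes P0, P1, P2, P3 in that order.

Op 1: fork(P0) -> P1. 2 ppages; refcounts: pp0:2 pp1:2
Op 2: fork(P1) -> P2. 2 ppages; refcounts: pp0:3 pp1:3
Op 3: write(P0, v0, 125). refcount(pp0)=3>1 -> COPY to pp2. 3 ppages; refcounts: pp0:2 pp1:3 pp2:1
Op 4: fork(P2) -> P3. 3 ppages; refcounts: pp0:3 pp1:4 pp2:1
Op 5: write(P1, v0, 141). refcount(pp0)=3>1 -> COPY to pp3. 4 ppages; refcounts: pp0:2 pp1:4 pp2:1 pp3:1
Op 6: write(P0, v1, 118). refcount(pp1)=4>1 -> COPY to pp4. 5 ppages; refcounts: pp0:2 pp1:3 pp2:1 pp3:1 pp4:1
Op 7: write(P0, v0, 167). refcount(pp2)=1 -> write in place. 5 ppages; refcounts: pp0:2 pp1:3 pp2:1 pp3:1 pp4:1
P0: v0 -> pp2 = 167
P1: v0 -> pp3 = 141
P2: v0 -> pp0 = 33
P3: v0 -> pp0 = 33

Answer: 167 141 33 33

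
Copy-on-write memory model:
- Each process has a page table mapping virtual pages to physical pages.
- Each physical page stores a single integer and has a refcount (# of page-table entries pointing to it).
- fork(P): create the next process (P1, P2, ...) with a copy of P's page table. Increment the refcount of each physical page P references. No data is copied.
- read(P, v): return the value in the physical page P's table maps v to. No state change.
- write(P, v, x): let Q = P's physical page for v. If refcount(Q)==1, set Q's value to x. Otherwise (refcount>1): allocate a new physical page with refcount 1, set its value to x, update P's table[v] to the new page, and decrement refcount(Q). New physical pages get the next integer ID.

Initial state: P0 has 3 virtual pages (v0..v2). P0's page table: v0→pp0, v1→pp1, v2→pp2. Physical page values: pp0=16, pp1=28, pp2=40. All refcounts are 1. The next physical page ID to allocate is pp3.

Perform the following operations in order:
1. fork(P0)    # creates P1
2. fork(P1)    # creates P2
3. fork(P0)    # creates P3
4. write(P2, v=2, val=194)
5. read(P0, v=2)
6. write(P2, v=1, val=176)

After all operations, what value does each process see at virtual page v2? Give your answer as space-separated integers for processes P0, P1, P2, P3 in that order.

Answer: 40 40 194 40

Derivation:
Op 1: fork(P0) -> P1. 3 ppages; refcounts: pp0:2 pp1:2 pp2:2
Op 2: fork(P1) -> P2. 3 ppages; refcounts: pp0:3 pp1:3 pp2:3
Op 3: fork(P0) -> P3. 3 ppages; refcounts: pp0:4 pp1:4 pp2:4
Op 4: write(P2, v2, 194). refcount(pp2)=4>1 -> COPY to pp3. 4 ppages; refcounts: pp0:4 pp1:4 pp2:3 pp3:1
Op 5: read(P0, v2) -> 40. No state change.
Op 6: write(P2, v1, 176). refcount(pp1)=4>1 -> COPY to pp4. 5 ppages; refcounts: pp0:4 pp1:3 pp2:3 pp3:1 pp4:1
P0: v2 -> pp2 = 40
P1: v2 -> pp2 = 40
P2: v2 -> pp3 = 194
P3: v2 -> pp2 = 40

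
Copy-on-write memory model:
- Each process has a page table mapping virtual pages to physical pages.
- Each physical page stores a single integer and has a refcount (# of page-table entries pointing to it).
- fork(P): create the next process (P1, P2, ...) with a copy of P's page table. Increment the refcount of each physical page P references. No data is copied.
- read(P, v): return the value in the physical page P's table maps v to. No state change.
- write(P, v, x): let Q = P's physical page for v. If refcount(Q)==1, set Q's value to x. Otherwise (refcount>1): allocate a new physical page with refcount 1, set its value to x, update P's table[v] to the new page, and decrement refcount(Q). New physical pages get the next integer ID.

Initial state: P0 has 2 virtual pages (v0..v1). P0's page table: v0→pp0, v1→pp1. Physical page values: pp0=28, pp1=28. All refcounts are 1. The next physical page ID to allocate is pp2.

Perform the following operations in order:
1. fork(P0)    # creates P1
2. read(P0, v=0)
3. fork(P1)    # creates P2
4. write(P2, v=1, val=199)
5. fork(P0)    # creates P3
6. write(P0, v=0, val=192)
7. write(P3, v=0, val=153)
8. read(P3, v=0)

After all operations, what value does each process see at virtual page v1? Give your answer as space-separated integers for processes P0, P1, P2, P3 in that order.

Answer: 28 28 199 28

Derivation:
Op 1: fork(P0) -> P1. 2 ppages; refcounts: pp0:2 pp1:2
Op 2: read(P0, v0) -> 28. No state change.
Op 3: fork(P1) -> P2. 2 ppages; refcounts: pp0:3 pp1:3
Op 4: write(P2, v1, 199). refcount(pp1)=3>1 -> COPY to pp2. 3 ppages; refcounts: pp0:3 pp1:2 pp2:1
Op 5: fork(P0) -> P3. 3 ppages; refcounts: pp0:4 pp1:3 pp2:1
Op 6: write(P0, v0, 192). refcount(pp0)=4>1 -> COPY to pp3. 4 ppages; refcounts: pp0:3 pp1:3 pp2:1 pp3:1
Op 7: write(P3, v0, 153). refcount(pp0)=3>1 -> COPY to pp4. 5 ppages; refcounts: pp0:2 pp1:3 pp2:1 pp3:1 pp4:1
Op 8: read(P3, v0) -> 153. No state change.
P0: v1 -> pp1 = 28
P1: v1 -> pp1 = 28
P2: v1 -> pp2 = 199
P3: v1 -> pp1 = 28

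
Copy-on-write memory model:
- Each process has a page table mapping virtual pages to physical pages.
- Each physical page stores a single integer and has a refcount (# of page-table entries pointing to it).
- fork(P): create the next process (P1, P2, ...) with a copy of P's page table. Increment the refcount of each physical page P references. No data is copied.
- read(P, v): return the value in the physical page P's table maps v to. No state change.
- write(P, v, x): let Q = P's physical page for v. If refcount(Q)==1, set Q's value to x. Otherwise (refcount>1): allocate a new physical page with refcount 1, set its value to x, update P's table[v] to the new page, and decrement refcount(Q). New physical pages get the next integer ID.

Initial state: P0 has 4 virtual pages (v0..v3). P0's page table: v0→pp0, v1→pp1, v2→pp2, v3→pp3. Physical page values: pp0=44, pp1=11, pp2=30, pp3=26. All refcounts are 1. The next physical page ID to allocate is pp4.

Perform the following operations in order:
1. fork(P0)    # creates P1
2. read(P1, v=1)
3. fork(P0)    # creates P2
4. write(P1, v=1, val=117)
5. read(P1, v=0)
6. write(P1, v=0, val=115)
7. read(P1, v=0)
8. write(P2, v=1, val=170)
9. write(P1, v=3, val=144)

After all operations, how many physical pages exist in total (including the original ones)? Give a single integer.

Op 1: fork(P0) -> P1. 4 ppages; refcounts: pp0:2 pp1:2 pp2:2 pp3:2
Op 2: read(P1, v1) -> 11. No state change.
Op 3: fork(P0) -> P2. 4 ppages; refcounts: pp0:3 pp1:3 pp2:3 pp3:3
Op 4: write(P1, v1, 117). refcount(pp1)=3>1 -> COPY to pp4. 5 ppages; refcounts: pp0:3 pp1:2 pp2:3 pp3:3 pp4:1
Op 5: read(P1, v0) -> 44. No state change.
Op 6: write(P1, v0, 115). refcount(pp0)=3>1 -> COPY to pp5. 6 ppages; refcounts: pp0:2 pp1:2 pp2:3 pp3:3 pp4:1 pp5:1
Op 7: read(P1, v0) -> 115. No state change.
Op 8: write(P2, v1, 170). refcount(pp1)=2>1 -> COPY to pp6. 7 ppages; refcounts: pp0:2 pp1:1 pp2:3 pp3:3 pp4:1 pp5:1 pp6:1
Op 9: write(P1, v3, 144). refcount(pp3)=3>1 -> COPY to pp7. 8 ppages; refcounts: pp0:2 pp1:1 pp2:3 pp3:2 pp4:1 pp5:1 pp6:1 pp7:1

Answer: 8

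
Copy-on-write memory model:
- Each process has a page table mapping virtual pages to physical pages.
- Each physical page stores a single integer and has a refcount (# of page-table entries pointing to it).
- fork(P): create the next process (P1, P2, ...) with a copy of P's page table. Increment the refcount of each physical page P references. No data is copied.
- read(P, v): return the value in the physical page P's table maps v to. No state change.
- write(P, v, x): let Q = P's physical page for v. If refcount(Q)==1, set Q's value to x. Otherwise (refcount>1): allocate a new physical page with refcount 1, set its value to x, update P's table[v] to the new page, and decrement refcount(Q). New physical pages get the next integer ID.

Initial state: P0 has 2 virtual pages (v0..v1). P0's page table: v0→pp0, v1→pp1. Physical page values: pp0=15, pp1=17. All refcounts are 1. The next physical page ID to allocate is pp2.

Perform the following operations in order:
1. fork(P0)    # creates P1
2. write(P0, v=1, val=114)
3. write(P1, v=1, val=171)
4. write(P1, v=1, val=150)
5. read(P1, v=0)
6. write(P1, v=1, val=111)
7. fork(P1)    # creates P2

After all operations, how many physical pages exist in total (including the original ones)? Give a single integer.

Op 1: fork(P0) -> P1. 2 ppages; refcounts: pp0:2 pp1:2
Op 2: write(P0, v1, 114). refcount(pp1)=2>1 -> COPY to pp2. 3 ppages; refcounts: pp0:2 pp1:1 pp2:1
Op 3: write(P1, v1, 171). refcount(pp1)=1 -> write in place. 3 ppages; refcounts: pp0:2 pp1:1 pp2:1
Op 4: write(P1, v1, 150). refcount(pp1)=1 -> write in place. 3 ppages; refcounts: pp0:2 pp1:1 pp2:1
Op 5: read(P1, v0) -> 15. No state change.
Op 6: write(P1, v1, 111). refcount(pp1)=1 -> write in place. 3 ppages; refcounts: pp0:2 pp1:1 pp2:1
Op 7: fork(P1) -> P2. 3 ppages; refcounts: pp0:3 pp1:2 pp2:1

Answer: 3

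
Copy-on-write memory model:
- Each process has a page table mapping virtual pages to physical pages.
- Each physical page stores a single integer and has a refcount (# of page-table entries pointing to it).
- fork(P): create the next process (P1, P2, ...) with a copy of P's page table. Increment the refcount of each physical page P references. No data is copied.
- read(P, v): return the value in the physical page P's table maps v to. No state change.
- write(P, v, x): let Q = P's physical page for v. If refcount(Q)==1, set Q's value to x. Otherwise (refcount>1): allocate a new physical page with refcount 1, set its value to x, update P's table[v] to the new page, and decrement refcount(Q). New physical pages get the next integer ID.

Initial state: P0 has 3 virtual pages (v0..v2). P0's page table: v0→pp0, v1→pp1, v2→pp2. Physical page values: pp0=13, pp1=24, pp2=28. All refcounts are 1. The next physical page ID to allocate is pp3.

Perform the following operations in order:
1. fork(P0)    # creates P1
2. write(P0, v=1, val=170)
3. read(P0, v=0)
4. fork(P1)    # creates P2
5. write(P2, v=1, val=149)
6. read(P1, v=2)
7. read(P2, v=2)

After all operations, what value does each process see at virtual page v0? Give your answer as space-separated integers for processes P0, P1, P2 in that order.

Op 1: fork(P0) -> P1. 3 ppages; refcounts: pp0:2 pp1:2 pp2:2
Op 2: write(P0, v1, 170). refcount(pp1)=2>1 -> COPY to pp3. 4 ppages; refcounts: pp0:2 pp1:1 pp2:2 pp3:1
Op 3: read(P0, v0) -> 13. No state change.
Op 4: fork(P1) -> P2. 4 ppages; refcounts: pp0:3 pp1:2 pp2:3 pp3:1
Op 5: write(P2, v1, 149). refcount(pp1)=2>1 -> COPY to pp4. 5 ppages; refcounts: pp0:3 pp1:1 pp2:3 pp3:1 pp4:1
Op 6: read(P1, v2) -> 28. No state change.
Op 7: read(P2, v2) -> 28. No state change.
P0: v0 -> pp0 = 13
P1: v0 -> pp0 = 13
P2: v0 -> pp0 = 13

Answer: 13 13 13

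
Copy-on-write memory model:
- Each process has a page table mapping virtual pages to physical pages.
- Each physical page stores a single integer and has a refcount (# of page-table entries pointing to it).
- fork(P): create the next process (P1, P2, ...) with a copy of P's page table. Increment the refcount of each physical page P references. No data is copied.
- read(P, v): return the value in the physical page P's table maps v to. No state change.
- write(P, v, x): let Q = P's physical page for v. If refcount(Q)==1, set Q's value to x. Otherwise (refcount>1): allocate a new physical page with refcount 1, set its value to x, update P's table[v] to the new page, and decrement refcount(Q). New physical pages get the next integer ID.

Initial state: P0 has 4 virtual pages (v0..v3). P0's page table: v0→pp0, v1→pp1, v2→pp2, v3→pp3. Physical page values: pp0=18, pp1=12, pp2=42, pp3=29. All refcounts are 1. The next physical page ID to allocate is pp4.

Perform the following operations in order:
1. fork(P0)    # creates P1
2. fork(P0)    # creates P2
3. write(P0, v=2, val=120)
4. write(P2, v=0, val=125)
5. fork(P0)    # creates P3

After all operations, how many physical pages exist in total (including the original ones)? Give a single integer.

Op 1: fork(P0) -> P1. 4 ppages; refcounts: pp0:2 pp1:2 pp2:2 pp3:2
Op 2: fork(P0) -> P2. 4 ppages; refcounts: pp0:3 pp1:3 pp2:3 pp3:3
Op 3: write(P0, v2, 120). refcount(pp2)=3>1 -> COPY to pp4. 5 ppages; refcounts: pp0:3 pp1:3 pp2:2 pp3:3 pp4:1
Op 4: write(P2, v0, 125). refcount(pp0)=3>1 -> COPY to pp5. 6 ppages; refcounts: pp0:2 pp1:3 pp2:2 pp3:3 pp4:1 pp5:1
Op 5: fork(P0) -> P3. 6 ppages; refcounts: pp0:3 pp1:4 pp2:2 pp3:4 pp4:2 pp5:1

Answer: 6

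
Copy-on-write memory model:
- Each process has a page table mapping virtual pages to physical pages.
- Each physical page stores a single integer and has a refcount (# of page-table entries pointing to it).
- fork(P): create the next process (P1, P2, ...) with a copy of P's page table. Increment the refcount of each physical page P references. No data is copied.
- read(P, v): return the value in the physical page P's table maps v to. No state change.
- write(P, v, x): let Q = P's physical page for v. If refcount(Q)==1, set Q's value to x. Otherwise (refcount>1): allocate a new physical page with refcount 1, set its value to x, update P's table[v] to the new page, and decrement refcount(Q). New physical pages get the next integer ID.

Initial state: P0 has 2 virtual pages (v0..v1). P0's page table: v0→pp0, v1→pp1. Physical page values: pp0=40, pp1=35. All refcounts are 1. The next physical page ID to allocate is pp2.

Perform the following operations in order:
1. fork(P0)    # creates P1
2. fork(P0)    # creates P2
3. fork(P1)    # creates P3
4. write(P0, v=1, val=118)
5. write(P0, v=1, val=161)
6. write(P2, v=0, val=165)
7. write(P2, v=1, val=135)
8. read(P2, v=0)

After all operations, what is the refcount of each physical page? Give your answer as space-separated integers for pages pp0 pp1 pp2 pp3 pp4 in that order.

Op 1: fork(P0) -> P1. 2 ppages; refcounts: pp0:2 pp1:2
Op 2: fork(P0) -> P2. 2 ppages; refcounts: pp0:3 pp1:3
Op 3: fork(P1) -> P3. 2 ppages; refcounts: pp0:4 pp1:4
Op 4: write(P0, v1, 118). refcount(pp1)=4>1 -> COPY to pp2. 3 ppages; refcounts: pp0:4 pp1:3 pp2:1
Op 5: write(P0, v1, 161). refcount(pp2)=1 -> write in place. 3 ppages; refcounts: pp0:4 pp1:3 pp2:1
Op 6: write(P2, v0, 165). refcount(pp0)=4>1 -> COPY to pp3. 4 ppages; refcounts: pp0:3 pp1:3 pp2:1 pp3:1
Op 7: write(P2, v1, 135). refcount(pp1)=3>1 -> COPY to pp4. 5 ppages; refcounts: pp0:3 pp1:2 pp2:1 pp3:1 pp4:1
Op 8: read(P2, v0) -> 165. No state change.

Answer: 3 2 1 1 1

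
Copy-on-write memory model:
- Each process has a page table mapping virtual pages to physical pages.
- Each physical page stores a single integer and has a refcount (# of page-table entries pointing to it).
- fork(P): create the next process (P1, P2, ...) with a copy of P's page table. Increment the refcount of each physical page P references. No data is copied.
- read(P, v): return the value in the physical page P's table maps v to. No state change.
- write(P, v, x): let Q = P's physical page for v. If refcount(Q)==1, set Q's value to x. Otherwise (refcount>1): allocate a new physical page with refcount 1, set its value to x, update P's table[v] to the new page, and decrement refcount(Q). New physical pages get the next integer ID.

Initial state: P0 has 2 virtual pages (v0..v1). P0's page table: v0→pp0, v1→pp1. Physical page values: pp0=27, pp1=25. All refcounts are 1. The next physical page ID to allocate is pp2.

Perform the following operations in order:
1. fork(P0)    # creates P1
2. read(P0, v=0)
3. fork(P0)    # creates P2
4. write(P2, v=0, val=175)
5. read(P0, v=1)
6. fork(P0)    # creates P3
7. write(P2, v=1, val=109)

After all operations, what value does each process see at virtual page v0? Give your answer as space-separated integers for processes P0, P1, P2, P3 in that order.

Answer: 27 27 175 27

Derivation:
Op 1: fork(P0) -> P1. 2 ppages; refcounts: pp0:2 pp1:2
Op 2: read(P0, v0) -> 27. No state change.
Op 3: fork(P0) -> P2. 2 ppages; refcounts: pp0:3 pp1:3
Op 4: write(P2, v0, 175). refcount(pp0)=3>1 -> COPY to pp2. 3 ppages; refcounts: pp0:2 pp1:3 pp2:1
Op 5: read(P0, v1) -> 25. No state change.
Op 6: fork(P0) -> P3. 3 ppages; refcounts: pp0:3 pp1:4 pp2:1
Op 7: write(P2, v1, 109). refcount(pp1)=4>1 -> COPY to pp3. 4 ppages; refcounts: pp0:3 pp1:3 pp2:1 pp3:1
P0: v0 -> pp0 = 27
P1: v0 -> pp0 = 27
P2: v0 -> pp2 = 175
P3: v0 -> pp0 = 27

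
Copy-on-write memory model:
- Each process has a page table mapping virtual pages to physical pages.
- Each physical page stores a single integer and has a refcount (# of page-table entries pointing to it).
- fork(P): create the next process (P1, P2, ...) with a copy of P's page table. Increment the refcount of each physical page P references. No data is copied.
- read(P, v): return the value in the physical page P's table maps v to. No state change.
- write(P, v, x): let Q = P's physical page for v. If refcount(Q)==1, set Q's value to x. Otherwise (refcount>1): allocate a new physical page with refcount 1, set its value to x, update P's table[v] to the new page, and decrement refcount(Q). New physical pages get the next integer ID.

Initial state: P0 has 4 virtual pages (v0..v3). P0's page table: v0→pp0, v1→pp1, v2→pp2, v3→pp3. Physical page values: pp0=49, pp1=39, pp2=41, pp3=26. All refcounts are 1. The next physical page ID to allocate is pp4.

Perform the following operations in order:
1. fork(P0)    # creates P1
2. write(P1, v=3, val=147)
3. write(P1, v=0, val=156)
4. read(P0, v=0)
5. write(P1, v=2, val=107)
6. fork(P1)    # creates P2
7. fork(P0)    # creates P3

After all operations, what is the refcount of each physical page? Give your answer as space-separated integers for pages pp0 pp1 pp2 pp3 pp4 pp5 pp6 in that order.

Op 1: fork(P0) -> P1. 4 ppages; refcounts: pp0:2 pp1:2 pp2:2 pp3:2
Op 2: write(P1, v3, 147). refcount(pp3)=2>1 -> COPY to pp4. 5 ppages; refcounts: pp0:2 pp1:2 pp2:2 pp3:1 pp4:1
Op 3: write(P1, v0, 156). refcount(pp0)=2>1 -> COPY to pp5. 6 ppages; refcounts: pp0:1 pp1:2 pp2:2 pp3:1 pp4:1 pp5:1
Op 4: read(P0, v0) -> 49. No state change.
Op 5: write(P1, v2, 107). refcount(pp2)=2>1 -> COPY to pp6. 7 ppages; refcounts: pp0:1 pp1:2 pp2:1 pp3:1 pp4:1 pp5:1 pp6:1
Op 6: fork(P1) -> P2. 7 ppages; refcounts: pp0:1 pp1:3 pp2:1 pp3:1 pp4:2 pp5:2 pp6:2
Op 7: fork(P0) -> P3. 7 ppages; refcounts: pp0:2 pp1:4 pp2:2 pp3:2 pp4:2 pp5:2 pp6:2

Answer: 2 4 2 2 2 2 2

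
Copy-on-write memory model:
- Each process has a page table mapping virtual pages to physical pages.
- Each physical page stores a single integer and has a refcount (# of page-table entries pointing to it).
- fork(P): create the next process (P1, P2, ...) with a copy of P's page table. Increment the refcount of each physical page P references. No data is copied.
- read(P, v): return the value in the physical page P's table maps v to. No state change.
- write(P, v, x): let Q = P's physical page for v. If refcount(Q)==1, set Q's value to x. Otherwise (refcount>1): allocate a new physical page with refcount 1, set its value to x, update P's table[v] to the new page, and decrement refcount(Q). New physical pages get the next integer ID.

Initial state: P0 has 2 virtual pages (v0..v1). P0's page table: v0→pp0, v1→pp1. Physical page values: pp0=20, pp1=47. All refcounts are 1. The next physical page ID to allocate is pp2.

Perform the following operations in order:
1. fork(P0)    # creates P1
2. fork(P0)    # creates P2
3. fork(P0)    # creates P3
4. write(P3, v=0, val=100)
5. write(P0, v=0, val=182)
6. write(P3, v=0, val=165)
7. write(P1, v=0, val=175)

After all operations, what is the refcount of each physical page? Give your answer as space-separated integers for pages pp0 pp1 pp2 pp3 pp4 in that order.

Op 1: fork(P0) -> P1. 2 ppages; refcounts: pp0:2 pp1:2
Op 2: fork(P0) -> P2. 2 ppages; refcounts: pp0:3 pp1:3
Op 3: fork(P0) -> P3. 2 ppages; refcounts: pp0:4 pp1:4
Op 4: write(P3, v0, 100). refcount(pp0)=4>1 -> COPY to pp2. 3 ppages; refcounts: pp0:3 pp1:4 pp2:1
Op 5: write(P0, v0, 182). refcount(pp0)=3>1 -> COPY to pp3. 4 ppages; refcounts: pp0:2 pp1:4 pp2:1 pp3:1
Op 6: write(P3, v0, 165). refcount(pp2)=1 -> write in place. 4 ppages; refcounts: pp0:2 pp1:4 pp2:1 pp3:1
Op 7: write(P1, v0, 175). refcount(pp0)=2>1 -> COPY to pp4. 5 ppages; refcounts: pp0:1 pp1:4 pp2:1 pp3:1 pp4:1

Answer: 1 4 1 1 1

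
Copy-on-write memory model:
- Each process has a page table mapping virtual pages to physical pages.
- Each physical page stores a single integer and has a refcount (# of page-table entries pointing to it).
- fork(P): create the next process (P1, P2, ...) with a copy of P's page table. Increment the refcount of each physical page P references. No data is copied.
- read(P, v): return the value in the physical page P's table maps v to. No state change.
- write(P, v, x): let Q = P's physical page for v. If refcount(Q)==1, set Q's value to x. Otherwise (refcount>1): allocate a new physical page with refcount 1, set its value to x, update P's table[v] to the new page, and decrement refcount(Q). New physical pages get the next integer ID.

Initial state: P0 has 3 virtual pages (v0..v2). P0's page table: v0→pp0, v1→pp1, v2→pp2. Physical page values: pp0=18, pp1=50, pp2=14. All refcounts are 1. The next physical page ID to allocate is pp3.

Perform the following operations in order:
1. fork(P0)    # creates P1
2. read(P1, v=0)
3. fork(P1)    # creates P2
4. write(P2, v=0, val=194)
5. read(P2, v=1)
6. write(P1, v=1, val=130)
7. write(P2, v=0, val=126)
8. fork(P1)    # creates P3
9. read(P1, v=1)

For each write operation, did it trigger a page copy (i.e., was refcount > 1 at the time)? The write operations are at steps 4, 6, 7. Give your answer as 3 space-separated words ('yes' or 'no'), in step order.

Op 1: fork(P0) -> P1. 3 ppages; refcounts: pp0:2 pp1:2 pp2:2
Op 2: read(P1, v0) -> 18. No state change.
Op 3: fork(P1) -> P2. 3 ppages; refcounts: pp0:3 pp1:3 pp2:3
Op 4: write(P2, v0, 194). refcount(pp0)=3>1 -> COPY to pp3. 4 ppages; refcounts: pp0:2 pp1:3 pp2:3 pp3:1
Op 5: read(P2, v1) -> 50. No state change.
Op 6: write(P1, v1, 130). refcount(pp1)=3>1 -> COPY to pp4. 5 ppages; refcounts: pp0:2 pp1:2 pp2:3 pp3:1 pp4:1
Op 7: write(P2, v0, 126). refcount(pp3)=1 -> write in place. 5 ppages; refcounts: pp0:2 pp1:2 pp2:3 pp3:1 pp4:1
Op 8: fork(P1) -> P3. 5 ppages; refcounts: pp0:3 pp1:2 pp2:4 pp3:1 pp4:2
Op 9: read(P1, v1) -> 130. No state change.

yes yes no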